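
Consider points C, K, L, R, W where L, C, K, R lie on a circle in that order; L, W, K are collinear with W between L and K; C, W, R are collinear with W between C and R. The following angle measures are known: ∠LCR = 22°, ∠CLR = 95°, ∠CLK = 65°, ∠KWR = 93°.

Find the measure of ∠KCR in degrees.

∠KCR = 30°

1. ∠CKR = 85°  [cyclic LCKR, opposite ∠L+∠K]
2. ∠CRK = 65°  [same arc CK]
3. ∠KCR = 30°  [△CKR]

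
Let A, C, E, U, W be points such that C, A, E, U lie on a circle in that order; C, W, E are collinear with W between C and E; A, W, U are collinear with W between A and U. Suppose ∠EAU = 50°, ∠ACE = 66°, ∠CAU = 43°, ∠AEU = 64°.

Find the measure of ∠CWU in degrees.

∠CWU = 109°

1. ∠AUE = 66°  [△AEU]
2. ∠CEU = 43°  [same arc CU]
3. ∠EWU = 71°  [△EWU]
4. ∠CWU = 109°  [linear pair at W on CE]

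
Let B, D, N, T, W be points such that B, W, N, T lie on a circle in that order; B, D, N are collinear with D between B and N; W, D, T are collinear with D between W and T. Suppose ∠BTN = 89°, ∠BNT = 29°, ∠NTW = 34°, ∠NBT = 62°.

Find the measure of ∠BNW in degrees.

1. ∠BWN = 91°  [cyclic BWNT, opposite ∠W+∠T]
2. ∠NBW = 34°  [same arc WN]
3. ∠BNW = 55°  [△BWN]

∠BNW = 55°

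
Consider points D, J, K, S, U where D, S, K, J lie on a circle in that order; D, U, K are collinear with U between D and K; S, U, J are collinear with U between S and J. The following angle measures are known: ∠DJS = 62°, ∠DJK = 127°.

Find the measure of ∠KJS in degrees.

1. ∠DKS = 62°  [same arc DS]
2. ∠DSK = 53°  [cyclic DSKJ, opposite ∠S+∠J]
3. ∠KDS = 65°  [△DSK]
4. ∠KJS = 65°  [same arc SK]

∠KJS = 65°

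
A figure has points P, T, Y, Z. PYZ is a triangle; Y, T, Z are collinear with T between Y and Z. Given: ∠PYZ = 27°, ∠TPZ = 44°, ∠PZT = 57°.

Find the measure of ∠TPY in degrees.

∠TPY = 52°

1. ∠PYT = 27°  [T on ray YZ]
2. ∠PTZ = 79°  [△PTZ]
3. ∠PTY = 101°  [linear pair at T on YZ]
4. ∠TPY = 52°  [△PYT]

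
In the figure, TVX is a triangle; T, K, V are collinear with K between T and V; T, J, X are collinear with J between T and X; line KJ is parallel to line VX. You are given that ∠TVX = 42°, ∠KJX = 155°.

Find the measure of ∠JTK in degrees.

∠JTK = 113°

1. ∠JKT = 42°  [KJ∥VX, corresponding at K]
2. ∠KJT = 25°  [linear pair at J on TX]
3. ∠JTK = 113°  [△TKJ]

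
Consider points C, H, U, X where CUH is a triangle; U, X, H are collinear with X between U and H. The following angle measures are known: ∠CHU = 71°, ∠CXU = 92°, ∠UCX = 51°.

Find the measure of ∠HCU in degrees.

1. ∠CUX = 37°  [△CUX]
2. ∠CUH = 37°  [X on ray UH]
3. ∠HCU = 72°  [△CUH]

∠HCU = 72°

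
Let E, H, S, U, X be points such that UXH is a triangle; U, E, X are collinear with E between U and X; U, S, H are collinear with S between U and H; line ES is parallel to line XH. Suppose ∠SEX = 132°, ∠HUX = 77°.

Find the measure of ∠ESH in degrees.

∠ESH = 125°

1. ∠SEU = 48°  [linear pair at E on UX]
2. ∠EUS = 77°  [E on UX, S on UH]
3. ∠ESU = 55°  [△UES]
4. ∠ESH = 125°  [linear pair at S on UH]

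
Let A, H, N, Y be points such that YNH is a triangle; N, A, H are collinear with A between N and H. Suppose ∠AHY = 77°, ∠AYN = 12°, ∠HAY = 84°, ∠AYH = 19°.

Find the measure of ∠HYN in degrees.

1. ∠NHY = 77°  [A on ray HN]
2. ∠NAY = 96°  [linear pair at A on NH]
3. ∠ANY = 72°  [△YNA]
4. ∠HNY = 72°  [A on ray NH]
5. ∠HYN = 31°  [△YNH]

∠HYN = 31°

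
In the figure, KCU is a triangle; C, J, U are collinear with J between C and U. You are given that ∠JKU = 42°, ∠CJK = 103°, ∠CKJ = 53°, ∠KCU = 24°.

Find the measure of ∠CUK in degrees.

∠CUK = 61°

1. ∠KJU = 77°  [linear pair at J on CU]
2. ∠JUK = 61°  [△KJU]
3. ∠CUK = 61°  [J on ray UC]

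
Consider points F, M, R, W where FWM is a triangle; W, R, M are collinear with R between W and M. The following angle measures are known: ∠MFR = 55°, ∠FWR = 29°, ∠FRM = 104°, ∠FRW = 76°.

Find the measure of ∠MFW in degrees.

∠MFW = 130°

1. ∠FMR = 21°  [△FRM]
2. ∠FWM = 29°  [R on ray WM]
3. ∠FMW = 21°  [R on ray MW]
4. ∠MFW = 130°  [△FWM]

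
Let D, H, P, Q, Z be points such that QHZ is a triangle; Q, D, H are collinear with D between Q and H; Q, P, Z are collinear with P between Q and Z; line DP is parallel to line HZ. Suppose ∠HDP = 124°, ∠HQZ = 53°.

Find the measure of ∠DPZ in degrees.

1. ∠PDQ = 56°  [linear pair at D on QH]
2. ∠DQP = 53°  [D on QH, P on QZ]
3. ∠DPQ = 71°  [△QDP]
4. ∠DPZ = 109°  [linear pair at P on QZ]

∠DPZ = 109°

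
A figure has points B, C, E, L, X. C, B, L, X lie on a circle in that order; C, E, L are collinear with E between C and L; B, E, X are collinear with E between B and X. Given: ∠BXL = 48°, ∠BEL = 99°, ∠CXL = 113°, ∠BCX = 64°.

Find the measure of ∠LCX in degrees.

1. ∠BLX = 116°  [cyclic CBLX, opposite ∠C+∠L]
2. ∠LBX = 16°  [△BLX]
3. ∠LCX = 16°  [same arc LX]

∠LCX = 16°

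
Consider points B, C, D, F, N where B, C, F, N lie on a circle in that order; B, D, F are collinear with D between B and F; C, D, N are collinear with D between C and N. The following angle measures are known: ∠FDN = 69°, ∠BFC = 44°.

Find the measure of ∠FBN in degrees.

∠FBN = 25°

1. ∠BDN = 111°  [linear pair at D on BF]
2. ∠BNC = 44°  [same arc BC]
3. ∠FBN = 25°  [△BDN]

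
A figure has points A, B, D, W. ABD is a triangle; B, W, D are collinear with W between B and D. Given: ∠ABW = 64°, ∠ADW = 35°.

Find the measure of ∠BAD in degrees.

∠BAD = 81°

1. ∠ABD = 64°  [W on ray BD]
2. ∠ADB = 35°  [W on ray DB]
3. ∠BAD = 81°  [△ABD]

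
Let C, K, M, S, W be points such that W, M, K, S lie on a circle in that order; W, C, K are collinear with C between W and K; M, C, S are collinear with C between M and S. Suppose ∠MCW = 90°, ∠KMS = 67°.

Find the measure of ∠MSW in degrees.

1. ∠KCS = 90°  [vertical angles at C]
2. ∠KWS = 67°  [same arc KS]
3. ∠SCW = 90°  [linear pair at C on WK]
4. ∠MSW = 23°  [△WCS]

∠MSW = 23°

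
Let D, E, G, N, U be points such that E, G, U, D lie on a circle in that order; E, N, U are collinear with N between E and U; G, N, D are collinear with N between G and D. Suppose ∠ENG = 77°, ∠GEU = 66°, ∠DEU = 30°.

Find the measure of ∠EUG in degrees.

∠EUG = 47°

1. ∠GNU = 103°  [linear pair at N on EU]
2. ∠DGU = 30°  [same arc UD]
3. ∠EUG = 47°  [△GNU]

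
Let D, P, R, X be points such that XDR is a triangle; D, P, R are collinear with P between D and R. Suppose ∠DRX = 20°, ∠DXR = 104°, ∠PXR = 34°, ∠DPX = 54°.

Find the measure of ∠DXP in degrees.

∠DXP = 70°

1. ∠RDX = 56°  [△XDR]
2. ∠PDX = 56°  [P on ray DR]
3. ∠DXP = 70°  [△XDP]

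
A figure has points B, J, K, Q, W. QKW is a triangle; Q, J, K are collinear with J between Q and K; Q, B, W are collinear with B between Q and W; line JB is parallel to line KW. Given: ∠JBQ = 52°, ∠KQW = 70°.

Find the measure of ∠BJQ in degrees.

1. ∠KWQ = 52°  [JB∥KW, corresponding at B]
2. ∠QKW = 58°  [△QKW]
3. ∠BJQ = 58°  [JB∥KW, corresponding at J]

∠BJQ = 58°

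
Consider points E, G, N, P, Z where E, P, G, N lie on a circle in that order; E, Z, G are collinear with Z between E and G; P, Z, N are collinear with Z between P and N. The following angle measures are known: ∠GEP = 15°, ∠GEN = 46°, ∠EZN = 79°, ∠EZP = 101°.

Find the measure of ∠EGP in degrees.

1. ∠GPN = 46°  [same arc GN]
2. ∠GZP = 79°  [vertical angles at Z]
3. ∠EGP = 55°  [△PZG]

∠EGP = 55°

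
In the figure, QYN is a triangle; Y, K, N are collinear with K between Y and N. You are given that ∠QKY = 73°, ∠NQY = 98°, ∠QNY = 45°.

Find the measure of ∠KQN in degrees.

1. ∠NKQ = 107°  [linear pair at K on YN]
2. ∠KNQ = 45°  [K on ray NY]
3. ∠KQN = 28°  [△QKN]

∠KQN = 28°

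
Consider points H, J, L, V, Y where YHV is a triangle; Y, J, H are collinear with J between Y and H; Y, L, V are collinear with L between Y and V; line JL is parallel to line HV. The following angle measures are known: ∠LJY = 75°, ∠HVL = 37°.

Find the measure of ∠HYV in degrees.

∠HYV = 68°

1. ∠VHY = 75°  [JL∥HV, corresponding at J]
2. ∠HVY = 37°  [L on ray VY]
3. ∠HYV = 68°  [△YHV]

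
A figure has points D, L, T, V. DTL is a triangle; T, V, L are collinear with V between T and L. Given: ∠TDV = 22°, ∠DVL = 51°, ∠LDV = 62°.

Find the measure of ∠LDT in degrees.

1. ∠DLV = 67°  [△DVL]
2. ∠DVT = 129°  [linear pair at V on TL]
3. ∠DLT = 67°  [V on ray LT]
4. ∠DTV = 29°  [△DTV]
5. ∠DTL = 29°  [V on ray TL]
6. ∠LDT = 84°  [△DTL]

∠LDT = 84°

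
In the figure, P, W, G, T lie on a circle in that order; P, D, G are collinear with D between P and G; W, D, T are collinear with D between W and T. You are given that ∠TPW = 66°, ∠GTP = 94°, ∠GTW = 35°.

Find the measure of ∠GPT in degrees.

∠GPT = 31°

1. ∠TGW = 114°  [cyclic PWGT, opposite ∠P+∠G]
2. ∠GWT = 31°  [△WGT]
3. ∠GPT = 31°  [same arc GT]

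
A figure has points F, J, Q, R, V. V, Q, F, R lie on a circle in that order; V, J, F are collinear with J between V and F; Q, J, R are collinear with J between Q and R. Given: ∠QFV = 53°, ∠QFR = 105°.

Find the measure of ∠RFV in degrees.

∠RFV = 52°

1. ∠QRV = 53°  [same arc VQ]
2. ∠QVR = 75°  [cyclic VQFR, opposite ∠V+∠F]
3. ∠RQV = 52°  [△VQR]
4. ∠RFV = 52°  [same arc VR]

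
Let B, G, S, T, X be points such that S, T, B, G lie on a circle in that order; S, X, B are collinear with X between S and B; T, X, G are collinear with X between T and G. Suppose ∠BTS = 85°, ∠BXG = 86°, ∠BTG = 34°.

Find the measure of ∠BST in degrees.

∠BST = 43°

1. ∠BGS = 95°  [cyclic STBG, opposite ∠T+∠G]
2. ∠SXT = 86°  [vertical angles at X]
3. ∠BSG = 34°  [same arc BG]
4. ∠GBS = 51°  [△SBG]
5. ∠GTS = 51°  [same arc SG]
6. ∠BST = 43°  [△SXT]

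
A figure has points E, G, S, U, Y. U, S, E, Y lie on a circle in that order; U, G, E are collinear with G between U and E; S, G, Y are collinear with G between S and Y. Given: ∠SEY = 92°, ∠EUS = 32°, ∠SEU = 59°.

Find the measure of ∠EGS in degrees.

∠EGS = 65°

1. ∠EYS = 32°  [same arc SE]
2. ∠ESY = 56°  [△SEY]
3. ∠EGS = 65°  [△SGE]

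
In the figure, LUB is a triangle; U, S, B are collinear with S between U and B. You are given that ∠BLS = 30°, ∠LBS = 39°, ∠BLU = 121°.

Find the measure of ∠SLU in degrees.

1. ∠BSL = 111°  [△LSB]
2. ∠LBU = 39°  [S on ray BU]
3. ∠BUL = 20°  [△LUB]
4. ∠LSU = 69°  [linear pair at S on UB]
5. ∠LUS = 20°  [S on ray UB]
6. ∠SLU = 91°  [△LUS]

∠SLU = 91°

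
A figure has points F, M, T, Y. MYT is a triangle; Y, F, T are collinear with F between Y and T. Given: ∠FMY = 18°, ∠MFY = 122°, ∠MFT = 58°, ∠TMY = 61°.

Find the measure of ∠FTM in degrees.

∠FTM = 79°

1. ∠FYM = 40°  [△MYF]
2. ∠MYT = 40°  [F on ray YT]
3. ∠MTY = 79°  [△MYT]
4. ∠FTM = 79°  [F on ray TY]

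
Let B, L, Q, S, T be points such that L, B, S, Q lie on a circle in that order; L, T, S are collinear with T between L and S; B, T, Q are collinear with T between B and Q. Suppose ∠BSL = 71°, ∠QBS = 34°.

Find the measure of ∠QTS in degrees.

1. ∠BQL = 71°  [same arc LB]
2. ∠QLS = 34°  [same arc SQ]
3. ∠LTQ = 75°  [△LTQ]
4. ∠QTS = 105°  [linear pair at T on LS]

∠QTS = 105°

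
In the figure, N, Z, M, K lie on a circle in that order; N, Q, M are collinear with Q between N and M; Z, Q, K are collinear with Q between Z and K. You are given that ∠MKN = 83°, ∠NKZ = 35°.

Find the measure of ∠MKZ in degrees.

∠MKZ = 48°

1. ∠MZN = 97°  [cyclic NZMK, opposite ∠Z+∠K]
2. ∠NMZ = 35°  [same arc NZ]
3. ∠MNZ = 48°  [△NZM]
4. ∠MKZ = 48°  [same arc ZM]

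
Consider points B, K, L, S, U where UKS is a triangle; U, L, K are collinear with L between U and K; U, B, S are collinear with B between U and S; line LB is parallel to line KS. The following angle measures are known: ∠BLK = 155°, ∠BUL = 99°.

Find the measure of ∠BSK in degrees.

∠BSK = 56°

1. ∠BLU = 25°  [linear pair at L on UK]
2. ∠LBU = 56°  [△ULB]
3. ∠LBS = 124°  [linear pair at B on US]
4. ∠BSK = 56°  [LB∥KS, co-interior at S–B]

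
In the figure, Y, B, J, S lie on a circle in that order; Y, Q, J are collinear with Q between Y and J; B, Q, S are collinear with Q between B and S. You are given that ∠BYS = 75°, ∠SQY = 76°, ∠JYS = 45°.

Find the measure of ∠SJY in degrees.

∠SJY = 46°

1. ∠BJS = 105°  [cyclic YBJS, opposite ∠Y+∠J]
2. ∠JQS = 104°  [linear pair at Q on YJ]
3. ∠JBS = 45°  [same arc JS]
4. ∠BSJ = 30°  [△BJS]
5. ∠SJY = 46°  [△JQS]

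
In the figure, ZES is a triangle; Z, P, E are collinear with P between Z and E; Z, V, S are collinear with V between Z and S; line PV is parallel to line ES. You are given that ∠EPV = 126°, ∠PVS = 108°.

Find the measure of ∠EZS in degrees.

∠EZS = 54°

1. ∠VPZ = 54°  [linear pair at P on ZE]
2. ∠PVZ = 72°  [linear pair at V on ZS]
3. ∠PZV = 54°  [△ZPV]
4. ∠EZS = 54°  [P on ZE, V on ZS]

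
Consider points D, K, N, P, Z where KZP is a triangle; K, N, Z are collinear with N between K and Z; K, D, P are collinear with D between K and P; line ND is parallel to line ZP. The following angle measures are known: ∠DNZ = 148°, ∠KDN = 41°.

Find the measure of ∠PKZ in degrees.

1. ∠DNK = 32°  [linear pair at N on KZ]
2. ∠DKN = 107°  [△KND]
3. ∠PKZ = 107°  [N on KZ, D on KP]

∠PKZ = 107°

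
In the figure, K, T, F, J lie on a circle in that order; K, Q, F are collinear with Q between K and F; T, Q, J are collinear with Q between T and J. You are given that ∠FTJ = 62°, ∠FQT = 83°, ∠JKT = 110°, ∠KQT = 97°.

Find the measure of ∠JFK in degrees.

1. ∠JFT = 70°  [cyclic KTFJ, opposite ∠K+∠F]
2. ∠FQJ = 97°  [vertical angles at Q]
3. ∠FJT = 48°  [△TFJ]
4. ∠JFK = 35°  [△FQJ]

∠JFK = 35°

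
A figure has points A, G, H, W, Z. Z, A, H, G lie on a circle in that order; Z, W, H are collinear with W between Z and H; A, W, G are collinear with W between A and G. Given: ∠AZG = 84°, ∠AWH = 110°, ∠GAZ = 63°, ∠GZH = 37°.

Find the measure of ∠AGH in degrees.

∠AGH = 47°

1. ∠AHG = 96°  [cyclic ZAHG, opposite ∠Z+∠H]
2. ∠GAH = 37°  [same arc HG]
3. ∠AGH = 47°  [△AHG]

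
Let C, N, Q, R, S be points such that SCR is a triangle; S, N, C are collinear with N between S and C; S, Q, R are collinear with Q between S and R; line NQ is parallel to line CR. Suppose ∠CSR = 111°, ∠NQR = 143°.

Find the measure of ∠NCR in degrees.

∠NCR = 32°

1. ∠NSQ = 111°  [N on SC, Q on SR]
2. ∠NQS = 37°  [linear pair at Q on SR]
3. ∠QNS = 32°  [△SNQ]
4. ∠CNQ = 148°  [linear pair at N on SC]
5. ∠NCR = 32°  [NQ∥CR, co-interior at C–N]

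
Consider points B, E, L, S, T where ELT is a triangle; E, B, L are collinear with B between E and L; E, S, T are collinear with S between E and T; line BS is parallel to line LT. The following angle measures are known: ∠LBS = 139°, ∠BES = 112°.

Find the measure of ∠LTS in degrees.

1. ∠EBS = 41°  [linear pair at B on EL]
2. ∠BSE = 27°  [△EBS]
3. ∠BST = 153°  [linear pair at S on ET]
4. ∠LTS = 27°  [BS∥LT, co-interior at T–S]

∠LTS = 27°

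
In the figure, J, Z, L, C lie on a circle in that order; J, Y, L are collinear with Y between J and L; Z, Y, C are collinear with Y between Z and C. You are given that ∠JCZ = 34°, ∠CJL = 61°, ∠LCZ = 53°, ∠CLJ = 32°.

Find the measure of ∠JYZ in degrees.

∠JYZ = 95°

1. ∠LJZ = 53°  [same arc ZL]
2. ∠CZJ = 32°  [same arc JC]
3. ∠JYZ = 95°  [△JYZ]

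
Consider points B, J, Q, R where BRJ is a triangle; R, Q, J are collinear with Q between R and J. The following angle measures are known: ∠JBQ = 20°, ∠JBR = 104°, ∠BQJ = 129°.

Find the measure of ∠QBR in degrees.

∠QBR = 84°

1. ∠BJQ = 31°  [△BQJ]
2. ∠BQR = 51°  [linear pair at Q on RJ]
3. ∠BJR = 31°  [Q on ray JR]
4. ∠BRJ = 45°  [△BRJ]
5. ∠BRQ = 45°  [Q on ray RJ]
6. ∠QBR = 84°  [△BRQ]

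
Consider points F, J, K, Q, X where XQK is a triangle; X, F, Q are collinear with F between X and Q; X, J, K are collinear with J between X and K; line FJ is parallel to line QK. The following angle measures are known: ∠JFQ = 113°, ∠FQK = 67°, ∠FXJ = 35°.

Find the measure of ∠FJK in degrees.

∠FJK = 102°

1. ∠JFX = 67°  [linear pair at F on XQ]
2. ∠FJX = 78°  [△XFJ]
3. ∠FJK = 102°  [linear pair at J on XK]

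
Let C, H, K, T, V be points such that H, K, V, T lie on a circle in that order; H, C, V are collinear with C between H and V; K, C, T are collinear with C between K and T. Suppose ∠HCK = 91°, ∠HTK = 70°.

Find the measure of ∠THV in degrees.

1. ∠TCV = 91°  [vertical angles at C]
2. ∠HCT = 89°  [linear pair at C on HV]
3. ∠THV = 21°  [△HCT]

∠THV = 21°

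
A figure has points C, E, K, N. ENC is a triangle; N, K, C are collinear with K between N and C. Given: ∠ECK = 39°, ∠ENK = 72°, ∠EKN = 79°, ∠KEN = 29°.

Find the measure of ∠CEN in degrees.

∠CEN = 69°

1. ∠ECN = 39°  [K on ray CN]
2. ∠CNE = 72°  [K on ray NC]
3. ∠CEN = 69°  [△ENC]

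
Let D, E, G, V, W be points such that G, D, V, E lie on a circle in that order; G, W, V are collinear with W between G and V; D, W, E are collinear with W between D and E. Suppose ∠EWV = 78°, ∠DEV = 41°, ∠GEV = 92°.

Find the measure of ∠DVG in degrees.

∠DVG = 51°

1. ∠DGV = 41°  [same arc DV]
2. ∠GDV = 88°  [cyclic GDVE, opposite ∠D+∠E]
3. ∠DVG = 51°  [△GDV]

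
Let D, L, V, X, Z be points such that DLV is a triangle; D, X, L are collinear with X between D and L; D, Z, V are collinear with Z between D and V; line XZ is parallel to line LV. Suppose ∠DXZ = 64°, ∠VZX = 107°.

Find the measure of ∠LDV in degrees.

∠LDV = 43°

1. ∠DZX = 73°  [linear pair at Z on DV]
2. ∠XDZ = 43°  [△DXZ]
3. ∠LDV = 43°  [X on DL, Z on DV]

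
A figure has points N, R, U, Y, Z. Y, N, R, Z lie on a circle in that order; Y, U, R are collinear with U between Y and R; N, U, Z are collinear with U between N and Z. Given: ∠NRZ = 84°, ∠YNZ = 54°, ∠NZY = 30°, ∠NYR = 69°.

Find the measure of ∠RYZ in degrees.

1. ∠NUY = 57°  [△YUN]
2. ∠NRY = 30°  [same arc YN]
3. ∠NUR = 123°  [linear pair at U on YR]
4. ∠RNZ = 27°  [△NUR]
5. ∠RYZ = 27°  [same arc RZ]

∠RYZ = 27°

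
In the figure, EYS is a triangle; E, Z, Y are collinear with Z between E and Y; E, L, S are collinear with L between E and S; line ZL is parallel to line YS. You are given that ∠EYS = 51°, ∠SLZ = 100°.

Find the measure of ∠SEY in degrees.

1. ∠EZL = 51°  [ZL∥YS, corresponding at Z]
2. ∠ELZ = 80°  [linear pair at L on ES]
3. ∠LEZ = 49°  [△EZL]
4. ∠SEY = 49°  [Z on EY, L on ES]

∠SEY = 49°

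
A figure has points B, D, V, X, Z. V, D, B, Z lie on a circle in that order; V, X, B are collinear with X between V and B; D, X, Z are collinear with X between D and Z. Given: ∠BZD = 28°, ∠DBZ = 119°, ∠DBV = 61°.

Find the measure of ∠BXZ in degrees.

1. ∠BDZ = 33°  [△DBZ]
2. ∠DZV = 61°  [same arc VD]
3. ∠BVZ = 33°  [same arc BZ]
4. ∠VXZ = 86°  [△VXZ]
5. ∠BXZ = 94°  [linear pair at X on VB]

∠BXZ = 94°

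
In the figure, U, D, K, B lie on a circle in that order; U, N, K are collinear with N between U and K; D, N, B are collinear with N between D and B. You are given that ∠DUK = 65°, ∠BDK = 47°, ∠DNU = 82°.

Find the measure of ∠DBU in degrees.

1. ∠DBK = 65°  [same arc DK]
2. ∠BDU = 33°  [△UND]
3. ∠BKD = 68°  [△DKB]
4. ∠BUD = 112°  [cyclic UDKB, opposite ∠U+∠K]
5. ∠DBU = 35°  [△UDB]

∠DBU = 35°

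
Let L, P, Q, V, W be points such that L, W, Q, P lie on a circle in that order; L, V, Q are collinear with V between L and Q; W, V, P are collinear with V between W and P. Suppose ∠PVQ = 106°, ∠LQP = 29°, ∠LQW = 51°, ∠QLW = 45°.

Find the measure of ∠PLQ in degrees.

∠PLQ = 55°

1. ∠LVP = 74°  [linear pair at V on LQ]
2. ∠LPW = 51°  [same arc LW]
3. ∠PLQ = 55°  [△LVP]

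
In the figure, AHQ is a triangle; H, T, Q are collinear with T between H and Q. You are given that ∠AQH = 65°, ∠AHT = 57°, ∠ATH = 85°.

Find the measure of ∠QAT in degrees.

∠QAT = 20°

1. ∠AQT = 65°  [T on ray QH]
2. ∠ATQ = 95°  [linear pair at T on HQ]
3. ∠QAT = 20°  [△ATQ]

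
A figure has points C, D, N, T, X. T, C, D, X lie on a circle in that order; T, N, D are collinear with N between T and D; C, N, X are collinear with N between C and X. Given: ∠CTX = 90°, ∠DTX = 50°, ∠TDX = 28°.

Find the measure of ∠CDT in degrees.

1. ∠CDX = 90°  [cyclic TCDX, opposite ∠T+∠D]
2. ∠DCX = 50°  [same arc DX]
3. ∠DXT = 102°  [△TDX]
4. ∠CXD = 40°  [△CDX]
5. ∠DCT = 78°  [cyclic TCDX, opposite ∠C+∠X]
6. ∠CTD = 40°  [same arc CD]
7. ∠CDT = 62°  [△TCD]

∠CDT = 62°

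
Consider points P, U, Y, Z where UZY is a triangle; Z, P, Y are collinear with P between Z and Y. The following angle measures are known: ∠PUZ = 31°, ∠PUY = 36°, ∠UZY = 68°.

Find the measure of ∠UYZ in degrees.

1. ∠PZU = 68°  [P on ray ZY]
2. ∠UPZ = 81°  [△UZP]
3. ∠UPY = 99°  [linear pair at P on ZY]
4. ∠PYU = 45°  [△UPY]
5. ∠UYZ = 45°  [P on ray YZ]

∠UYZ = 45°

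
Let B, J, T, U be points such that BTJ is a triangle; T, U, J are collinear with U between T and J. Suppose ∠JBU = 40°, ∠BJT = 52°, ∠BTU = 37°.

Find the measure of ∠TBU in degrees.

∠TBU = 51°

1. ∠BJU = 52°  [U on ray JT]
2. ∠BUJ = 88°  [△BUJ]
3. ∠BUT = 92°  [linear pair at U on TJ]
4. ∠TBU = 51°  [△BTU]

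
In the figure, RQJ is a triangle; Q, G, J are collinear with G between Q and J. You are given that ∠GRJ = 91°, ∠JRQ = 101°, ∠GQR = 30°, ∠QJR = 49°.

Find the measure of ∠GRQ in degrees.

1. ∠GJR = 49°  [G on ray JQ]
2. ∠JGR = 40°  [△RGJ]
3. ∠QGR = 140°  [linear pair at G on QJ]
4. ∠GRQ = 10°  [△RQG]

∠GRQ = 10°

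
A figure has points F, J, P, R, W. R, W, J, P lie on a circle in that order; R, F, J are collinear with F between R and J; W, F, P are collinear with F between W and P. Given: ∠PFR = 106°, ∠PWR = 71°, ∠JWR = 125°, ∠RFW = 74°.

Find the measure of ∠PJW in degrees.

∠PJW = 91°

1. ∠JFW = 106°  [vertical angles at F]
2. ∠JFP = 74°  [linear pair at F on RJ]
3. ∠PJR = 71°  [same arc RP]
4. ∠JRW = 35°  [△RFW]
5. ∠RJW = 20°  [△RWJ]
6. ∠JWP = 54°  [△WFJ]
7. ∠JPW = 35°  [△JFP]
8. ∠PJW = 91°  [△WJP]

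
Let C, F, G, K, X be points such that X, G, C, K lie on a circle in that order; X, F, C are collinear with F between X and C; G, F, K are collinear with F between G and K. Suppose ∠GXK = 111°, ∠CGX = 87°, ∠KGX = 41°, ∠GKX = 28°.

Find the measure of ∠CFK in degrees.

1. ∠CKX = 93°  [cyclic XGCK, opposite ∠G+∠K]
2. ∠KCX = 41°  [same arc XK]
3. ∠CXK = 46°  [△XCK]
4. ∠KFX = 106°  [△XFK]
5. ∠CFK = 74°  [linear pair at F on XC]

∠CFK = 74°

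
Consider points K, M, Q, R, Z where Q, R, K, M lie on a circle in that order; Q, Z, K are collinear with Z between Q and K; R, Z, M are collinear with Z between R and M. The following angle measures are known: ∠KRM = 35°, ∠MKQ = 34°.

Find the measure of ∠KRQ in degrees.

∠KRQ = 69°

1. ∠KQM = 35°  [same arc KM]
2. ∠KMQ = 111°  [△QKM]
3. ∠KRQ = 69°  [cyclic QRKM, opposite ∠R+∠M]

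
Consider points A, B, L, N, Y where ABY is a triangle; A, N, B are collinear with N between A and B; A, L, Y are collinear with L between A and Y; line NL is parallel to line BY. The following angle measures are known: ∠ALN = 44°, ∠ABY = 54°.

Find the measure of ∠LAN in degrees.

∠LAN = 82°

1. ∠AYB = 44°  [NL∥BY, corresponding at L]
2. ∠BAY = 82°  [△ABY]
3. ∠LAN = 82°  [N on AB, L on AY]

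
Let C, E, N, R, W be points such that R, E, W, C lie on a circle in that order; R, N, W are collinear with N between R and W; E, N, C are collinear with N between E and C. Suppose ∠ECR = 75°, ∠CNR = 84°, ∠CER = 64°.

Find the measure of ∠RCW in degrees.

∠RCW = 95°

1. ∠CRW = 21°  [△RNC]
2. ∠CWR = 64°  [same arc RC]
3. ∠RCW = 95°  [△RWC]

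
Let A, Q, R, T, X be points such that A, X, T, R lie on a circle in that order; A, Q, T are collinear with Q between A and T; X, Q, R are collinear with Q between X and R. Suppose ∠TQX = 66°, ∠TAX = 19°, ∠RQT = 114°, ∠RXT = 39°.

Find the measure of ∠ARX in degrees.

∠ARX = 75°

1. ∠AQR = 66°  [vertical angles at Q]
2. ∠RAT = 39°  [same arc TR]
3. ∠ARX = 75°  [△AQR]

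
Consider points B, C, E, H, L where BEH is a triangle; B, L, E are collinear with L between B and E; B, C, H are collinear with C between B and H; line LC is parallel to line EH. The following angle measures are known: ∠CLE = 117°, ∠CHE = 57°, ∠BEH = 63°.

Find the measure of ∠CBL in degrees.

1. ∠BHE = 57°  [C on ray HB]
2. ∠EBH = 60°  [△BEH]
3. ∠CBL = 60°  [L on BE, C on BH]

∠CBL = 60°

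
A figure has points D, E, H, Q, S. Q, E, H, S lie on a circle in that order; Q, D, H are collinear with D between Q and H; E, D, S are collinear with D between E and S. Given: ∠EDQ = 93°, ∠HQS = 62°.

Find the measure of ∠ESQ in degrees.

1. ∠HDS = 93°  [vertical angles at D]
2. ∠QDS = 87°  [linear pair at D on QH]
3. ∠ESQ = 31°  [△QDS]

∠ESQ = 31°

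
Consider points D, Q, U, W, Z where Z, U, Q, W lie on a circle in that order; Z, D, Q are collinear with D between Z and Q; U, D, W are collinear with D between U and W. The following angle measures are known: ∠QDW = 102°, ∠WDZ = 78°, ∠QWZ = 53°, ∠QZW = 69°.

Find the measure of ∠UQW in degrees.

1. ∠WQZ = 58°  [△ZQW]
2. ∠QUW = 69°  [same arc QW]
3. ∠QWU = 20°  [△QDW]
4. ∠UQW = 91°  [△UQW]

∠UQW = 91°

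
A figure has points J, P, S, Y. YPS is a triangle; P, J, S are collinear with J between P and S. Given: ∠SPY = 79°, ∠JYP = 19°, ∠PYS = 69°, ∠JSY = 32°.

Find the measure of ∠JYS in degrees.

1. ∠JPY = 79°  [J on ray PS]
2. ∠PJY = 82°  [△YPJ]
3. ∠SJY = 98°  [linear pair at J on PS]
4. ∠JYS = 50°  [△YJS]

∠JYS = 50°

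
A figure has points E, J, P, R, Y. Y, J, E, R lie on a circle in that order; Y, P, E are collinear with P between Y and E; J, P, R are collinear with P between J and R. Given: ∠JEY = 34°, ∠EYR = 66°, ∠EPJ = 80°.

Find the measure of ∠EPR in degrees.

∠EPR = 100°

1. ∠JRY = 34°  [same arc YJ]
2. ∠RPY = 80°  [△YPR]
3. ∠EPR = 100°  [linear pair at P on YE]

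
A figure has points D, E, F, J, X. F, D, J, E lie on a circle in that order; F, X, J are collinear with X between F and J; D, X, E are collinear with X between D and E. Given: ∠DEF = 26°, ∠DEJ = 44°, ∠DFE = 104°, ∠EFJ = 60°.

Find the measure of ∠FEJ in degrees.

1. ∠DJF = 26°  [same arc FD]
2. ∠DFJ = 44°  [same arc DJ]
3. ∠FDJ = 110°  [△FDJ]
4. ∠FEJ = 70°  [cyclic FDJE, opposite ∠D+∠E]

∠FEJ = 70°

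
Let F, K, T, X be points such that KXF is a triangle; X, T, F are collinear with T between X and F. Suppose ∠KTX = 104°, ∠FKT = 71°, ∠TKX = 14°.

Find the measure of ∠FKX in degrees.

∠FKX = 85°

1. ∠KXT = 62°  [△KXT]
2. ∠FTK = 76°  [linear pair at T on XF]
3. ∠KFT = 33°  [△KTF]
4. ∠FXK = 62°  [T on ray XF]
5. ∠KFX = 33°  [T on ray FX]
6. ∠FKX = 85°  [△KXF]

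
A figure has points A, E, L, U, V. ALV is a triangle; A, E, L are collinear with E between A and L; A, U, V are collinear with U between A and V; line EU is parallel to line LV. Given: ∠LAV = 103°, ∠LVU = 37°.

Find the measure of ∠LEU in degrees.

1. ∠AVL = 37°  [U on ray VA]
2. ∠ALV = 40°  [△ALV]
3. ∠AEU = 40°  [EU∥LV, corresponding at E]
4. ∠LEU = 140°  [linear pair at E on AL]

∠LEU = 140°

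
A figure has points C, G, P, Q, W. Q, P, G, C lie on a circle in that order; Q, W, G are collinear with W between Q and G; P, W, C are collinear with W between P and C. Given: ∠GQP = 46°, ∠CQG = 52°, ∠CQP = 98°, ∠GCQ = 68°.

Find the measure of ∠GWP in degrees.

1. ∠CPG = 52°  [same arc GC]
2. ∠GPQ = 112°  [cyclic QPGC, opposite ∠P+∠C]
3. ∠PGQ = 22°  [△QPG]
4. ∠GWP = 106°  [△PWG]

∠GWP = 106°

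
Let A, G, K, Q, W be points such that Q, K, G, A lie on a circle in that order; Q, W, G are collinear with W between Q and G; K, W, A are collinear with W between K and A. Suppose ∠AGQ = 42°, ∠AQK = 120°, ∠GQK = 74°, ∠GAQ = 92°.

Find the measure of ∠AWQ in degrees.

∠AWQ = 116°

1. ∠AKQ = 42°  [same arc QA]
2. ∠AQG = 46°  [△QGA]
3. ∠KAQ = 18°  [△QKA]
4. ∠AWQ = 116°  [△QWA]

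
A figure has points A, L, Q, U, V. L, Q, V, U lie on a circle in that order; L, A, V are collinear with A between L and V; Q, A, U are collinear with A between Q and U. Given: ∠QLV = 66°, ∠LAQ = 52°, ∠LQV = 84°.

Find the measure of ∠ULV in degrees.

∠ULV = 22°

1. ∠QUV = 66°  [same arc QV]
2. ∠UAV = 52°  [vertical angles at A]
3. ∠LUV = 96°  [cyclic LQVU, opposite ∠Q+∠U]
4. ∠LVU = 62°  [△VAU]
5. ∠ULV = 22°  [△LVU]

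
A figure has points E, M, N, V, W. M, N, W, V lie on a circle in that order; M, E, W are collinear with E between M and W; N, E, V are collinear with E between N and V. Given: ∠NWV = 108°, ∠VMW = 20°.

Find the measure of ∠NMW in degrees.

1. ∠VNW = 20°  [same arc WV]
2. ∠NVW = 52°  [△NWV]
3. ∠NMW = 52°  [same arc NW]

∠NMW = 52°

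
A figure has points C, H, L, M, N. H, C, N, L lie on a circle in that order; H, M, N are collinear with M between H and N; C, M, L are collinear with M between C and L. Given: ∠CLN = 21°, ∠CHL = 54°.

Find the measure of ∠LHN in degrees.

∠LHN = 33°

1. ∠CNL = 126°  [cyclic HCNL, opposite ∠H+∠N]
2. ∠LCN = 33°  [△CNL]
3. ∠LHN = 33°  [same arc NL]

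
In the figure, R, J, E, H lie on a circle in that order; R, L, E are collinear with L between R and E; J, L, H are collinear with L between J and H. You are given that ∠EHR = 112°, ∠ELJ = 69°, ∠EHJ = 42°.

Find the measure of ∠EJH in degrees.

∠EJH = 41°

1. ∠EJR = 68°  [cyclic RJEH, opposite ∠J+∠H]
2. ∠ERJ = 42°  [same arc JE]
3. ∠JER = 70°  [△RJE]
4. ∠EJH = 41°  [△JLE]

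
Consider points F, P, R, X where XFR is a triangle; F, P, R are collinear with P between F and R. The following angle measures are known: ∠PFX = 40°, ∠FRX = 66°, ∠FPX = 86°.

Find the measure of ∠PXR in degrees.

∠PXR = 20°

1. ∠PRX = 66°  [P on ray RF]
2. ∠RPX = 94°  [linear pair at P on FR]
3. ∠PXR = 20°  [△XPR]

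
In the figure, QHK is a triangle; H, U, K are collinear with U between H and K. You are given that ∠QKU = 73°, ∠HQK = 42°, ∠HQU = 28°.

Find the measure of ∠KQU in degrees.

1. ∠HKQ = 73°  [U on ray KH]
2. ∠KHQ = 65°  [△QHK]
3. ∠QHU = 65°  [U on ray HK]
4. ∠HUQ = 87°  [△QHU]
5. ∠KUQ = 93°  [linear pair at U on HK]
6. ∠KQU = 14°  [△QUK]

∠KQU = 14°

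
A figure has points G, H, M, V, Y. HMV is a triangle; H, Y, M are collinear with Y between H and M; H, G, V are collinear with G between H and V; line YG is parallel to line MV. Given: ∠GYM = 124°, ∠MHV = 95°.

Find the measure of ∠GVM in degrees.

1. ∠GYH = 56°  [linear pair at Y on HM]
2. ∠GHY = 95°  [Y on HM, G on HV]
3. ∠HGY = 29°  [△HYG]
4. ∠VGY = 151°  [linear pair at G on HV]
5. ∠GVM = 29°  [YG∥MV, co-interior at V–G]

∠GVM = 29°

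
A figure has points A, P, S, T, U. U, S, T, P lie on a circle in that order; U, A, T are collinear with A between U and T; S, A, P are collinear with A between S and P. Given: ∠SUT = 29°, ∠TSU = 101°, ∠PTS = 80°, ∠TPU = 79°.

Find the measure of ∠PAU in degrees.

1. ∠SPT = 29°  [same arc ST]
2. ∠STU = 50°  [△UST]
3. ∠PST = 71°  [△STP]
4. ∠SPU = 50°  [same arc US]
5. ∠PUT = 71°  [same arc TP]
6. ∠PAU = 59°  [△UAP]

∠PAU = 59°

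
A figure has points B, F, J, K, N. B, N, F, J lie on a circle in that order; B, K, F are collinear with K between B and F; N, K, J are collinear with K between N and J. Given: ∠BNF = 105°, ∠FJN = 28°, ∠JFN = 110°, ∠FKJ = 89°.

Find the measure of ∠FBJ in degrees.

1. ∠BJF = 75°  [cyclic BNFJ, opposite ∠N+∠J]
2. ∠BFJ = 63°  [△FKJ]
3. ∠FBJ = 42°  [△BFJ]

∠FBJ = 42°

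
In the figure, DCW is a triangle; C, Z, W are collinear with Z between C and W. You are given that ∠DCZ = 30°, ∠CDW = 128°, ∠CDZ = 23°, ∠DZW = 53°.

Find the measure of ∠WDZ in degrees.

1. ∠DCW = 30°  [Z on ray CW]
2. ∠CWD = 22°  [△DCW]
3. ∠DWZ = 22°  [Z on ray WC]
4. ∠WDZ = 105°  [△DZW]

∠WDZ = 105°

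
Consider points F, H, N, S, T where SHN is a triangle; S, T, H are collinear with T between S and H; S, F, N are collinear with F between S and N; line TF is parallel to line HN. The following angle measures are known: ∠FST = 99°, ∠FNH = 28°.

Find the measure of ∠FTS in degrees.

1. ∠HSN = 99°  [T on SH, F on SN]
2. ∠HNS = 28°  [F on ray NS]
3. ∠NHS = 53°  [△SHN]
4. ∠FTS = 53°  [TF∥HN, corresponding at T]

∠FTS = 53°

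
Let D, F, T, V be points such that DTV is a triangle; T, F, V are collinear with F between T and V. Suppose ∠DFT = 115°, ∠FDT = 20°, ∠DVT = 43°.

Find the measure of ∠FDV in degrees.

1. ∠DFV = 65°  [linear pair at F on TV]
2. ∠DVF = 43°  [F on ray VT]
3. ∠FDV = 72°  [△DFV]

∠FDV = 72°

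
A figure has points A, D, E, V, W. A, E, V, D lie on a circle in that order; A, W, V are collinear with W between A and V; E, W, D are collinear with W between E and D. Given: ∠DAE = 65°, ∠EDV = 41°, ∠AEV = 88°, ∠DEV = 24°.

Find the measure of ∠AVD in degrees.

1. ∠ADV = 92°  [cyclic AEVD, opposite ∠E+∠D]
2. ∠DAV = 24°  [same arc VD]
3. ∠AVD = 64°  [△AVD]

∠AVD = 64°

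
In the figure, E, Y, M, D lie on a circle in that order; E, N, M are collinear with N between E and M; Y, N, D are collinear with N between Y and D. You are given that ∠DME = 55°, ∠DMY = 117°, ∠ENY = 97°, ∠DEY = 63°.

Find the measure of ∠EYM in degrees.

∠EYM = 90°

1. ∠DYE = 55°  [same arc ED]
2. ∠MEY = 28°  [△ENY]
3. ∠EDY = 62°  [△EYD]
4. ∠EMY = 62°  [same arc EY]
5. ∠EYM = 90°  [△EYM]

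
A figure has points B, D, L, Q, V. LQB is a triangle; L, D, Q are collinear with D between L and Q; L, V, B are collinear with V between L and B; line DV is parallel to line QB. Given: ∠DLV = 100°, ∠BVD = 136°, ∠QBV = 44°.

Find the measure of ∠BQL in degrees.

∠BQL = 36°

1. ∠BLQ = 100°  [D on LQ, V on LB]
2. ∠LBQ = 44°  [V on ray BL]
3. ∠BQL = 36°  [△LQB]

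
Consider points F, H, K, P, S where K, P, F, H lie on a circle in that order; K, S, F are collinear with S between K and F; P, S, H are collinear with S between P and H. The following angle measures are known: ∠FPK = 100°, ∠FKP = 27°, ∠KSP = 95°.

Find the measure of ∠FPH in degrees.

∠FPH = 42°

1. ∠KFP = 53°  [△KPF]
2. ∠FSP = 85°  [linear pair at S on KF]
3. ∠FPH = 42°  [△PSF]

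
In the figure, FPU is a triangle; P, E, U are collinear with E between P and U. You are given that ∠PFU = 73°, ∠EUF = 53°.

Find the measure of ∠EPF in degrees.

1. ∠FUP = 53°  [E on ray UP]
2. ∠FPU = 54°  [△FPU]
3. ∠EPF = 54°  [E on ray PU]

∠EPF = 54°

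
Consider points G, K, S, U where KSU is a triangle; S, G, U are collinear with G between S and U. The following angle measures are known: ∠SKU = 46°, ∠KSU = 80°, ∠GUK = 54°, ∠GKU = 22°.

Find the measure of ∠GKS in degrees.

∠GKS = 24°

1. ∠GSK = 80°  [G on ray SU]
2. ∠KGU = 104°  [△KGU]
3. ∠KGS = 76°  [linear pair at G on SU]
4. ∠GKS = 24°  [△KSG]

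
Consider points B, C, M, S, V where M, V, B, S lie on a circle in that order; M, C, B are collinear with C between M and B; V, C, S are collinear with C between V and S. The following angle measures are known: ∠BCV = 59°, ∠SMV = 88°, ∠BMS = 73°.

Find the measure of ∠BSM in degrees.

1. ∠MCS = 59°  [vertical angles at C]
2. ∠SBV = 92°  [cyclic MVBS, opposite ∠M+∠B]
3. ∠BVS = 73°  [same arc BS]
4. ∠BCS = 121°  [linear pair at C on MB]
5. ∠BSV = 15°  [△VBS]
6. ∠MBS = 44°  [△BCS]
7. ∠BSM = 63°  [△MBS]

∠BSM = 63°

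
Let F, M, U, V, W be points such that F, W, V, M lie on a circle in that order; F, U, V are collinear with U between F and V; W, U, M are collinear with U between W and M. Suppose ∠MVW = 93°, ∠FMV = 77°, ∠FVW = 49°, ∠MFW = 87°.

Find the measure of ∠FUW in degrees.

1. ∠FWV = 103°  [cyclic FWVM, opposite ∠W+∠M]
2. ∠FMW = 49°  [same arc FW]
3. ∠VFW = 28°  [△FWV]
4. ∠FWM = 44°  [△FWM]
5. ∠FUW = 108°  [△FUW]

∠FUW = 108°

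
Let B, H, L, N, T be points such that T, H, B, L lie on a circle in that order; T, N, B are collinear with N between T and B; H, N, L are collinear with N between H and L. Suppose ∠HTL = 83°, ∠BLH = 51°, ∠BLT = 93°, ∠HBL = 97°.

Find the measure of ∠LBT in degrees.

1. ∠BHL = 32°  [△HBL]
2. ∠BTL = 32°  [same arc BL]
3. ∠LBT = 55°  [△TBL]

∠LBT = 55°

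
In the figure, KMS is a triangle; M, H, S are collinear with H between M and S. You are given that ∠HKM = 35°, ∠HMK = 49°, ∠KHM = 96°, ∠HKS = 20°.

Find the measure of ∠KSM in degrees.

1. ∠KHS = 84°  [linear pair at H on MS]
2. ∠HSK = 76°  [△KHS]
3. ∠KSM = 76°  [H on ray SM]

∠KSM = 76°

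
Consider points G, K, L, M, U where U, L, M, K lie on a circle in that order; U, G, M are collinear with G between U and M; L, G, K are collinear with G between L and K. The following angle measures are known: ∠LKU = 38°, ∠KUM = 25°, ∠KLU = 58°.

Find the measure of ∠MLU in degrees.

1. ∠KMU = 58°  [same arc UK]
2. ∠MKU = 97°  [△UMK]
3. ∠MLU = 83°  [cyclic ULMK, opposite ∠L+∠K]

∠MLU = 83°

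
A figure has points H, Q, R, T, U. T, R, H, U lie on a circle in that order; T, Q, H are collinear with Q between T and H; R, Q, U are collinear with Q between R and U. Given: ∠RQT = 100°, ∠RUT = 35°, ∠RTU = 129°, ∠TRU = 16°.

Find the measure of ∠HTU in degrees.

∠HTU = 65°

1. ∠HQU = 100°  [vertical angles at Q]
2. ∠TQU = 80°  [linear pair at Q on TH]
3. ∠HTU = 65°  [△TQU]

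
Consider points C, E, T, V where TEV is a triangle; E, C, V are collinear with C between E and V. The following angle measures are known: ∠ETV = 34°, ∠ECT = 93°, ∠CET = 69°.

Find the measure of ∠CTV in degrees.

1. ∠TCV = 87°  [linear pair at C on EV]
2. ∠TEV = 69°  [C on ray EV]
3. ∠EVT = 77°  [△TEV]
4. ∠CVT = 77°  [C on ray VE]
5. ∠CTV = 16°  [△TCV]

∠CTV = 16°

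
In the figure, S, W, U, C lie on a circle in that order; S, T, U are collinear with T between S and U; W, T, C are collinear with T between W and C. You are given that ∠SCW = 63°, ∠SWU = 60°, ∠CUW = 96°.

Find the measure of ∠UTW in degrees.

1. ∠SUW = 63°  [same arc SW]
2. ∠USW = 57°  [△SWU]
3. ∠UCW = 57°  [same arc WU]
4. ∠CWU = 27°  [△WUC]
5. ∠UTW = 90°  [△WTU]

∠UTW = 90°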